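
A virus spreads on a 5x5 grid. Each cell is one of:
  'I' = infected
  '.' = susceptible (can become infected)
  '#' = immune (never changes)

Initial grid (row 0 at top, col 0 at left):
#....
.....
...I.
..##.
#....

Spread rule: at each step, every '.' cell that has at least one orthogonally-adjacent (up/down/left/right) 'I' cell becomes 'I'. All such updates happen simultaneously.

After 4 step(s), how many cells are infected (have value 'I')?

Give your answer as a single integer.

Answer: 20

Derivation:
Step 0 (initial): 1 infected
Step 1: +3 new -> 4 infected
Step 2: +5 new -> 9 infected
Step 3: +6 new -> 15 infected
Step 4: +5 new -> 20 infected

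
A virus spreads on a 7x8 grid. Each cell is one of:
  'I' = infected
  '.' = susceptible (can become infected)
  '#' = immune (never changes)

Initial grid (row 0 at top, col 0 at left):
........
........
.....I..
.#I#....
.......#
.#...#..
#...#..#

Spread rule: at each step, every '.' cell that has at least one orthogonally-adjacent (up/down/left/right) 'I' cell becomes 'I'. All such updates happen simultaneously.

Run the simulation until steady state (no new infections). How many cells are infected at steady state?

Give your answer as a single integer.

Answer: 48

Derivation:
Step 0 (initial): 2 infected
Step 1: +6 new -> 8 infected
Step 2: +13 new -> 21 infected
Step 3: +13 new -> 34 infected
Step 4: +10 new -> 44 infected
Step 5: +3 new -> 47 infected
Step 6: +1 new -> 48 infected
Step 7: +0 new -> 48 infected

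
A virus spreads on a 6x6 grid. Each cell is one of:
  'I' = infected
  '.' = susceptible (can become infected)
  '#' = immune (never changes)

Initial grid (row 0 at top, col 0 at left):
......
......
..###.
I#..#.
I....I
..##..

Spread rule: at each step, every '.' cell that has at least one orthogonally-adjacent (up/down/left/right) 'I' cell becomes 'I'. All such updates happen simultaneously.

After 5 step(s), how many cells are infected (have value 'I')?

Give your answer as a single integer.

Step 0 (initial): 3 infected
Step 1: +6 new -> 9 infected
Step 2: +7 new -> 16 infected
Step 3: +5 new -> 21 infected
Step 4: +4 new -> 25 infected
Step 5: +3 new -> 28 infected

Answer: 28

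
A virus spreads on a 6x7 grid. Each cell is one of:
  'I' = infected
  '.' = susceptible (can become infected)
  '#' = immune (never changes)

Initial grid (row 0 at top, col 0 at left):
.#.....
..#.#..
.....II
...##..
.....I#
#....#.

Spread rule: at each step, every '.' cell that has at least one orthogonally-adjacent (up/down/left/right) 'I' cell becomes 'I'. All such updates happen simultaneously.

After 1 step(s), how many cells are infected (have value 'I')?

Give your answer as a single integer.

Answer: 9

Derivation:
Step 0 (initial): 3 infected
Step 1: +6 new -> 9 infected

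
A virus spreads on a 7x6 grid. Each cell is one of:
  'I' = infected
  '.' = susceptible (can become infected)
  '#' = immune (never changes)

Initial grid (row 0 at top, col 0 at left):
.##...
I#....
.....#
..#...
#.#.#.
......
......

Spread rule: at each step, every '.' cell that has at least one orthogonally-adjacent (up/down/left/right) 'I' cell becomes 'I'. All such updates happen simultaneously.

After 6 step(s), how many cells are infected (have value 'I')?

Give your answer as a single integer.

Answer: 21

Derivation:
Step 0 (initial): 1 infected
Step 1: +2 new -> 3 infected
Step 2: +2 new -> 5 infected
Step 3: +2 new -> 7 infected
Step 4: +3 new -> 10 infected
Step 5: +4 new -> 14 infected
Step 6: +7 new -> 21 infected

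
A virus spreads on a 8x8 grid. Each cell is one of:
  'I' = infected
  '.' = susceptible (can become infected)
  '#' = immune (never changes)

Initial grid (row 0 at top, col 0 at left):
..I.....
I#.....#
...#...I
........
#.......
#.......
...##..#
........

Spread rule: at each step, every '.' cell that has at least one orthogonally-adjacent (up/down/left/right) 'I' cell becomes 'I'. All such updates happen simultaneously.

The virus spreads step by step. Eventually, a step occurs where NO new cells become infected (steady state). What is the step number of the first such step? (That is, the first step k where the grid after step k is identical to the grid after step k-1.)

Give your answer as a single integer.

Step 0 (initial): 3 infected
Step 1: +7 new -> 10 infected
Step 2: +9 new -> 19 infected
Step 3: +10 new -> 29 infected
Step 4: +7 new -> 36 infected
Step 5: +6 new -> 42 infected
Step 6: +6 new -> 48 infected
Step 7: +5 new -> 53 infected
Step 8: +3 new -> 56 infected
Step 9: +0 new -> 56 infected

Answer: 9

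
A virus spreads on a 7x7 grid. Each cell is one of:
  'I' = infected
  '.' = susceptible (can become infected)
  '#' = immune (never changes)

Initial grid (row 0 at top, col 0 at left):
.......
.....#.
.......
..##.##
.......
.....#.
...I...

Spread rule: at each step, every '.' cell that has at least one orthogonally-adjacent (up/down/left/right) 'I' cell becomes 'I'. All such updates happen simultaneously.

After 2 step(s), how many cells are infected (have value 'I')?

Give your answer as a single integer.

Answer: 9

Derivation:
Step 0 (initial): 1 infected
Step 1: +3 new -> 4 infected
Step 2: +5 new -> 9 infected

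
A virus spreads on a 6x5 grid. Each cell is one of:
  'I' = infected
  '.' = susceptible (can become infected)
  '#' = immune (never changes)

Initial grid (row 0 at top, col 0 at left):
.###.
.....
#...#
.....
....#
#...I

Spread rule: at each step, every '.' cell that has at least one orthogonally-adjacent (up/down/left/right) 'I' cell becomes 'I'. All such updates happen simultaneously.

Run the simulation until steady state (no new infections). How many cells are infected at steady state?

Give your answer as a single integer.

Answer: 23

Derivation:
Step 0 (initial): 1 infected
Step 1: +1 new -> 2 infected
Step 2: +2 new -> 4 infected
Step 3: +3 new -> 7 infected
Step 4: +4 new -> 11 infected
Step 5: +4 new -> 15 infected
Step 6: +4 new -> 19 infected
Step 7: +2 new -> 21 infected
Step 8: +1 new -> 22 infected
Step 9: +1 new -> 23 infected
Step 10: +0 new -> 23 infected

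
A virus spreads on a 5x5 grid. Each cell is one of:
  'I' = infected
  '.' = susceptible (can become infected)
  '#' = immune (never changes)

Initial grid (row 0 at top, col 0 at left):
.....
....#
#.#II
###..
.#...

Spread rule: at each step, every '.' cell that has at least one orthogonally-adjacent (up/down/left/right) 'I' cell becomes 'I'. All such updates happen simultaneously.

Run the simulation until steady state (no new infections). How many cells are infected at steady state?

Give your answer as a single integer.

Answer: 17

Derivation:
Step 0 (initial): 2 infected
Step 1: +3 new -> 5 infected
Step 2: +4 new -> 9 infected
Step 3: +4 new -> 13 infected
Step 4: +3 new -> 16 infected
Step 5: +1 new -> 17 infected
Step 6: +0 new -> 17 infected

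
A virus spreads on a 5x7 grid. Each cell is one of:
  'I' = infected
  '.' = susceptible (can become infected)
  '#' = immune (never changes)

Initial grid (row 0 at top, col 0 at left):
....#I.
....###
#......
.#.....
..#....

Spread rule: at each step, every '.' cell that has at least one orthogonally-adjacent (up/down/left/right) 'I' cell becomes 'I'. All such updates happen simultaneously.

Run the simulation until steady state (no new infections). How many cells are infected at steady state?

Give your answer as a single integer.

Answer: 2

Derivation:
Step 0 (initial): 1 infected
Step 1: +1 new -> 2 infected
Step 2: +0 new -> 2 infected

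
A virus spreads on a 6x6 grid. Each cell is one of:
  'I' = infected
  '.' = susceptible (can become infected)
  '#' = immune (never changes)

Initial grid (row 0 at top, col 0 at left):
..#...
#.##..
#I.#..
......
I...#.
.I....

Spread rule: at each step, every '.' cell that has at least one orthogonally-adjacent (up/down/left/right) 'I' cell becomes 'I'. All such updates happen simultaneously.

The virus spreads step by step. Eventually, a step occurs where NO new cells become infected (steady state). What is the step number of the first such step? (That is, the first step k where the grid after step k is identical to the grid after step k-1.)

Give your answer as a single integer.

Step 0 (initial): 3 infected
Step 1: +7 new -> 10 infected
Step 2: +4 new -> 14 infected
Step 3: +4 new -> 18 infected
Step 4: +2 new -> 20 infected
Step 5: +3 new -> 23 infected
Step 6: +2 new -> 25 infected
Step 7: +2 new -> 27 infected
Step 8: +2 new -> 29 infected
Step 9: +0 new -> 29 infected

Answer: 9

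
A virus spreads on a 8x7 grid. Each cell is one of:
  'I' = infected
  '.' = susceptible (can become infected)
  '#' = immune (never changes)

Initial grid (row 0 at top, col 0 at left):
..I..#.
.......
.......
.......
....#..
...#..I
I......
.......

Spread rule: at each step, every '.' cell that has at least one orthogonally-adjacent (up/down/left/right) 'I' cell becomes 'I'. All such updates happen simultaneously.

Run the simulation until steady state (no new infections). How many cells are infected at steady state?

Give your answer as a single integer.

Step 0 (initial): 3 infected
Step 1: +9 new -> 12 infected
Step 2: +14 new -> 26 infected
Step 3: +14 new -> 40 infected
Step 4: +11 new -> 51 infected
Step 5: +2 new -> 53 infected
Step 6: +0 new -> 53 infected

Answer: 53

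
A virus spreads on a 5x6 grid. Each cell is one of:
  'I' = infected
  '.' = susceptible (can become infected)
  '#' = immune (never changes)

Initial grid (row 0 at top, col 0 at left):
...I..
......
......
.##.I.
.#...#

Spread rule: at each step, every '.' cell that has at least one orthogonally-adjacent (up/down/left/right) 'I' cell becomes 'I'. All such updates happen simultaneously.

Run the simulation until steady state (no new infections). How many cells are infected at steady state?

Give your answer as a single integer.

Answer: 26

Derivation:
Step 0 (initial): 2 infected
Step 1: +7 new -> 9 infected
Step 2: +7 new -> 16 infected
Step 3: +5 new -> 21 infected
Step 4: +2 new -> 23 infected
Step 5: +1 new -> 24 infected
Step 6: +1 new -> 25 infected
Step 7: +1 new -> 26 infected
Step 8: +0 new -> 26 infected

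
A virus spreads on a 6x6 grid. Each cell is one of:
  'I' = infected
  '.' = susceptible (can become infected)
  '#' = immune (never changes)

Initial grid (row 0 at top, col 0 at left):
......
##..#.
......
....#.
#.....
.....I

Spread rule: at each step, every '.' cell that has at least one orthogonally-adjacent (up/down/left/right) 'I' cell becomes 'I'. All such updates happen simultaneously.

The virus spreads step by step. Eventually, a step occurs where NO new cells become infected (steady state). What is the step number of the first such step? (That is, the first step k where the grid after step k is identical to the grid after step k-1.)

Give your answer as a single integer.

Step 0 (initial): 1 infected
Step 1: +2 new -> 3 infected
Step 2: +3 new -> 6 infected
Step 3: +3 new -> 9 infected
Step 4: +5 new -> 14 infected
Step 5: +5 new -> 19 infected
Step 6: +4 new -> 23 infected
Step 7: +4 new -> 27 infected
Step 8: +2 new -> 29 infected
Step 9: +1 new -> 30 infected
Step 10: +1 new -> 31 infected
Step 11: +0 new -> 31 infected

Answer: 11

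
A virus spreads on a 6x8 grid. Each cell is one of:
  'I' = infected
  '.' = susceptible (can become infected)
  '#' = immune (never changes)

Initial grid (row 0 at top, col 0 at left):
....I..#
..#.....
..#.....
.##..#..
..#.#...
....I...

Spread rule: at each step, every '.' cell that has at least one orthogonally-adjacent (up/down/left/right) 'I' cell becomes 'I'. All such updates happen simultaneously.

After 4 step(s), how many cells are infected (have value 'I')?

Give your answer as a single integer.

Step 0 (initial): 2 infected
Step 1: +5 new -> 7 infected
Step 2: +9 new -> 16 infected
Step 3: +9 new -> 25 infected
Step 4: +8 new -> 33 infected

Answer: 33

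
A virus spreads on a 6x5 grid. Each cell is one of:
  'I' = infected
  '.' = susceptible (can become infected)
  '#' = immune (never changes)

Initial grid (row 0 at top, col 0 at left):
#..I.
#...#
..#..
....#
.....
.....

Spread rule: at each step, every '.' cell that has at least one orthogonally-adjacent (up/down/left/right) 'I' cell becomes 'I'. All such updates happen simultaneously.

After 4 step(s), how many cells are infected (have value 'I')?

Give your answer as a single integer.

Answer: 13

Derivation:
Step 0 (initial): 1 infected
Step 1: +3 new -> 4 infected
Step 2: +3 new -> 7 infected
Step 3: +3 new -> 10 infected
Step 4: +3 new -> 13 infected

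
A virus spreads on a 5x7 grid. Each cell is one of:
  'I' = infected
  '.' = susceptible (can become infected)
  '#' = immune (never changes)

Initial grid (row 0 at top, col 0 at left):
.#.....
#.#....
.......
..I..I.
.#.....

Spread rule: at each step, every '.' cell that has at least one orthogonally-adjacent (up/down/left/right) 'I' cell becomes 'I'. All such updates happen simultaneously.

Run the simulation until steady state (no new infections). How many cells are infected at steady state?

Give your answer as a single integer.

Step 0 (initial): 2 infected
Step 1: +8 new -> 10 infected
Step 2: +9 new -> 19 infected
Step 3: +7 new -> 26 infected
Step 4: +3 new -> 29 infected
Step 5: +1 new -> 30 infected
Step 6: +0 new -> 30 infected

Answer: 30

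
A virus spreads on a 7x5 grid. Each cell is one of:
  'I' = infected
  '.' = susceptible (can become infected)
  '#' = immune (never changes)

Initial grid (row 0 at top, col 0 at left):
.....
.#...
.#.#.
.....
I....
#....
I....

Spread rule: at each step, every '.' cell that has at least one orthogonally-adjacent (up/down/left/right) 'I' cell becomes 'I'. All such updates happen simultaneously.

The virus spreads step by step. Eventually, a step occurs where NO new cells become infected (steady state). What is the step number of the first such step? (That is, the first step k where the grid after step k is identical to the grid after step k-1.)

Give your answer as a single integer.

Answer: 9

Derivation:
Step 0 (initial): 2 infected
Step 1: +3 new -> 5 infected
Step 2: +5 new -> 10 infected
Step 3: +5 new -> 15 infected
Step 4: +6 new -> 21 infected
Step 5: +4 new -> 25 infected
Step 6: +3 new -> 28 infected
Step 7: +2 new -> 30 infected
Step 8: +1 new -> 31 infected
Step 9: +0 new -> 31 infected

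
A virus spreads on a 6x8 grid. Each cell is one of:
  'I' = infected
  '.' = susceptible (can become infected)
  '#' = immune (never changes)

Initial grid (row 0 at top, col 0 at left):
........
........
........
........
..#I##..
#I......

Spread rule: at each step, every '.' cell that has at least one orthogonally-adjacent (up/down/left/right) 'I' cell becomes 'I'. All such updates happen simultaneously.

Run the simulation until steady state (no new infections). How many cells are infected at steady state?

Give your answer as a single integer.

Answer: 44

Derivation:
Step 0 (initial): 2 infected
Step 1: +4 new -> 6 infected
Step 2: +6 new -> 12 infected
Step 3: +7 new -> 19 infected
Step 4: +8 new -> 27 infected
Step 5: +9 new -> 36 infected
Step 6: +5 new -> 41 infected
Step 7: +2 new -> 43 infected
Step 8: +1 new -> 44 infected
Step 9: +0 new -> 44 infected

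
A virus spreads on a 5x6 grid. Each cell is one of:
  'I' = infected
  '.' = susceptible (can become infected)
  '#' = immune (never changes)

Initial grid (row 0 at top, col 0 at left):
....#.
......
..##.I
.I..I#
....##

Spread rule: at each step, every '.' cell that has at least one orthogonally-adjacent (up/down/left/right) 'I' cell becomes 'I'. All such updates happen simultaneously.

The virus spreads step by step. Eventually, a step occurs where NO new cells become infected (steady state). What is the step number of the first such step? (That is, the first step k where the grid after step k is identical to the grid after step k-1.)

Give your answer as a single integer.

Answer: 5

Derivation:
Step 0 (initial): 3 infected
Step 1: +7 new -> 10 infected
Step 2: +7 new -> 17 infected
Step 3: +4 new -> 21 infected
Step 4: +3 new -> 24 infected
Step 5: +0 new -> 24 infected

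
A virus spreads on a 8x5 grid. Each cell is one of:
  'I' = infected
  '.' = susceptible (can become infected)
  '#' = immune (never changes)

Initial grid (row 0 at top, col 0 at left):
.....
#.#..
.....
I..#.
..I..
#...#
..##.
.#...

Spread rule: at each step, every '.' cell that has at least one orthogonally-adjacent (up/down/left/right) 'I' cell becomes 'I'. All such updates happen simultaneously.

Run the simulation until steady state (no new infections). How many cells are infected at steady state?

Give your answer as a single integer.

Step 0 (initial): 2 infected
Step 1: +7 new -> 9 infected
Step 2: +5 new -> 14 infected
Step 3: +4 new -> 18 infected
Step 4: +4 new -> 22 infected
Step 5: +5 new -> 27 infected
Step 6: +1 new -> 28 infected
Step 7: +0 new -> 28 infected

Answer: 28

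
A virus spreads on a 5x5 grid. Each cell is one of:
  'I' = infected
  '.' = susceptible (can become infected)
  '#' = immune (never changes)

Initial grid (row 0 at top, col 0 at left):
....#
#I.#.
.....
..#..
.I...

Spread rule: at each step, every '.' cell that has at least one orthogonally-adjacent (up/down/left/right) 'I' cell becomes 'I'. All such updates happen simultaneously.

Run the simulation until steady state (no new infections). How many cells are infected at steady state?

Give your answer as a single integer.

Step 0 (initial): 2 infected
Step 1: +6 new -> 8 infected
Step 2: +6 new -> 14 infected
Step 3: +4 new -> 18 infected
Step 4: +2 new -> 20 infected
Step 5: +1 new -> 21 infected
Step 6: +0 new -> 21 infected

Answer: 21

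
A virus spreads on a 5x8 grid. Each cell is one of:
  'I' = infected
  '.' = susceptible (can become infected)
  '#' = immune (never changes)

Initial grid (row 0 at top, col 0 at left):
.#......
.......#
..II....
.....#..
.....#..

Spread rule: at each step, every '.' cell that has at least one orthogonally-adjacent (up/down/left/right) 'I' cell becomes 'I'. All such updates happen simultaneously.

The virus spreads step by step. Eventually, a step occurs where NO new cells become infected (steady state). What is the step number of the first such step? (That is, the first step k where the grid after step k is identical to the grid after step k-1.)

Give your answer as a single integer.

Answer: 7

Derivation:
Step 0 (initial): 2 infected
Step 1: +6 new -> 8 infected
Step 2: +10 new -> 18 infected
Step 3: +7 new -> 25 infected
Step 4: +6 new -> 31 infected
Step 5: +3 new -> 34 infected
Step 6: +2 new -> 36 infected
Step 7: +0 new -> 36 infected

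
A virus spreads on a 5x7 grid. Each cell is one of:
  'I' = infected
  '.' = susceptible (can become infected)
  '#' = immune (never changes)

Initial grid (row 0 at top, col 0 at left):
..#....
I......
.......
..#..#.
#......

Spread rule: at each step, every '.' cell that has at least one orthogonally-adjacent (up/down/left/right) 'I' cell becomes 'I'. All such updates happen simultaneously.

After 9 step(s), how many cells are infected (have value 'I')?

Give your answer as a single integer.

Answer: 31

Derivation:
Step 0 (initial): 1 infected
Step 1: +3 new -> 4 infected
Step 2: +4 new -> 8 infected
Step 3: +3 new -> 11 infected
Step 4: +4 new -> 15 infected
Step 5: +5 new -> 20 infected
Step 6: +5 new -> 25 infected
Step 7: +3 new -> 28 infected
Step 8: +2 new -> 30 infected
Step 9: +1 new -> 31 infected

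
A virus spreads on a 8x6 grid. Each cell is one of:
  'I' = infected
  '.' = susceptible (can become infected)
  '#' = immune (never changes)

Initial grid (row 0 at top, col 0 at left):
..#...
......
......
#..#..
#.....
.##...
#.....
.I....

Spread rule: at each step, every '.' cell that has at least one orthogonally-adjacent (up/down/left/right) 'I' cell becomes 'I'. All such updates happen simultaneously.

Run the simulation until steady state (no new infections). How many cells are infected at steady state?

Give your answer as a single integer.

Step 0 (initial): 1 infected
Step 1: +3 new -> 4 infected
Step 2: +2 new -> 6 infected
Step 3: +2 new -> 8 infected
Step 4: +3 new -> 11 infected
Step 5: +3 new -> 14 infected
Step 6: +3 new -> 17 infected
Step 7: +4 new -> 21 infected
Step 8: +4 new -> 25 infected
Step 9: +5 new -> 30 infected
Step 10: +5 new -> 35 infected
Step 11: +4 new -> 39 infected
Step 12: +1 new -> 40 infected
Step 13: +0 new -> 40 infected

Answer: 40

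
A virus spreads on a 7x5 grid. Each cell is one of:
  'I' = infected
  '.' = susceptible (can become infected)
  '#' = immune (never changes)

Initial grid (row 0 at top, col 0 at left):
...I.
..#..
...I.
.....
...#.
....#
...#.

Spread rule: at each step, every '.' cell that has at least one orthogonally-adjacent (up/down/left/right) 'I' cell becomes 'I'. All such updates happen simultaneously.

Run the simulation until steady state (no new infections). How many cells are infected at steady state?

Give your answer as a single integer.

Step 0 (initial): 2 infected
Step 1: +6 new -> 8 infected
Step 2: +5 new -> 13 infected
Step 3: +6 new -> 19 infected
Step 4: +4 new -> 23 infected
Step 5: +4 new -> 27 infected
Step 6: +2 new -> 29 infected
Step 7: +1 new -> 30 infected
Step 8: +0 new -> 30 infected

Answer: 30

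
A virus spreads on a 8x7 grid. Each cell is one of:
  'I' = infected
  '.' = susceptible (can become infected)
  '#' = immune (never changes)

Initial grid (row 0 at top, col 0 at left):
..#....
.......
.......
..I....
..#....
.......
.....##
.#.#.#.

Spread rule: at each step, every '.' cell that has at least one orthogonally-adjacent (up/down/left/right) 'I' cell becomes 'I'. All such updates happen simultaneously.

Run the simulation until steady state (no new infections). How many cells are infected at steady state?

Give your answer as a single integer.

Step 0 (initial): 1 infected
Step 1: +3 new -> 4 infected
Step 2: +7 new -> 11 infected
Step 3: +9 new -> 20 infected
Step 4: +12 new -> 32 infected
Step 5: +9 new -> 41 infected
Step 6: +6 new -> 47 infected
Step 7: +1 new -> 48 infected
Step 8: +0 new -> 48 infected

Answer: 48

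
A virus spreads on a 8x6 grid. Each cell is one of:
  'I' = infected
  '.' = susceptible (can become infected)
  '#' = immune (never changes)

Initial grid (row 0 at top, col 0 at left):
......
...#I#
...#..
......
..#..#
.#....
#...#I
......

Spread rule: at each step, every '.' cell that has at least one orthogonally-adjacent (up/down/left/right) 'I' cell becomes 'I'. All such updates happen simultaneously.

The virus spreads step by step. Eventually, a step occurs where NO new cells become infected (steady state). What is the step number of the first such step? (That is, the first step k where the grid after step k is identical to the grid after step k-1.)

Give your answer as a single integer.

Step 0 (initial): 2 infected
Step 1: +4 new -> 6 infected
Step 2: +6 new -> 12 infected
Step 3: +6 new -> 18 infected
Step 4: +7 new -> 25 infected
Step 5: +6 new -> 31 infected
Step 6: +6 new -> 37 infected
Step 7: +2 new -> 39 infected
Step 8: +1 new -> 40 infected
Step 9: +0 new -> 40 infected

Answer: 9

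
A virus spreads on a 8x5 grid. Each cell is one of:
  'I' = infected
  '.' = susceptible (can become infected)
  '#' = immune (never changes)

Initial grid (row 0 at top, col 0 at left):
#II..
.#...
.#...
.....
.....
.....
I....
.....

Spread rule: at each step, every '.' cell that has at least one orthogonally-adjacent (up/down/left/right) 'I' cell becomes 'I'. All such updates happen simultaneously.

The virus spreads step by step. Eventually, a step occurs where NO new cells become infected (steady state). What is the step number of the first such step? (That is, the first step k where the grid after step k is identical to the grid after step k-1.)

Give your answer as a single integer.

Answer: 7

Derivation:
Step 0 (initial): 3 infected
Step 1: +5 new -> 8 infected
Step 2: +7 new -> 15 infected
Step 3: +8 new -> 23 infected
Step 4: +8 new -> 31 infected
Step 5: +5 new -> 36 infected
Step 6: +1 new -> 37 infected
Step 7: +0 new -> 37 infected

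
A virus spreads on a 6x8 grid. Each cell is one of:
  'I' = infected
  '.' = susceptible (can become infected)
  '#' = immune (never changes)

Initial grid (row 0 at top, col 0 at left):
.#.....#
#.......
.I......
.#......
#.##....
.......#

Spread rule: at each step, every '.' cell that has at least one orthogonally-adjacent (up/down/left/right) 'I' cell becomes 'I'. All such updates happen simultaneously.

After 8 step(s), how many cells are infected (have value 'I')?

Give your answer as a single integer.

Answer: 36

Derivation:
Step 0 (initial): 1 infected
Step 1: +3 new -> 4 infected
Step 2: +4 new -> 8 infected
Step 3: +4 new -> 12 infected
Step 4: +4 new -> 16 infected
Step 5: +5 new -> 21 infected
Step 6: +6 new -> 27 infected
Step 7: +6 new -> 33 infected
Step 8: +3 new -> 36 infected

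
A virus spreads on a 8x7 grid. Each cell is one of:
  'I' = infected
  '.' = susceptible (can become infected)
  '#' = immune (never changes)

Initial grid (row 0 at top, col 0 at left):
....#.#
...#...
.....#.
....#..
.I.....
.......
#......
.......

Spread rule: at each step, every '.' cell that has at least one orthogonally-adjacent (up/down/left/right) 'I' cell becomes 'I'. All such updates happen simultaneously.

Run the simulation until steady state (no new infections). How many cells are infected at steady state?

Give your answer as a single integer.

Step 0 (initial): 1 infected
Step 1: +4 new -> 5 infected
Step 2: +7 new -> 12 infected
Step 3: +8 new -> 20 infected
Step 4: +9 new -> 29 infected
Step 5: +8 new -> 37 infected
Step 6: +6 new -> 43 infected
Step 7: +4 new -> 47 infected
Step 8: +3 new -> 50 infected
Step 9: +0 new -> 50 infected

Answer: 50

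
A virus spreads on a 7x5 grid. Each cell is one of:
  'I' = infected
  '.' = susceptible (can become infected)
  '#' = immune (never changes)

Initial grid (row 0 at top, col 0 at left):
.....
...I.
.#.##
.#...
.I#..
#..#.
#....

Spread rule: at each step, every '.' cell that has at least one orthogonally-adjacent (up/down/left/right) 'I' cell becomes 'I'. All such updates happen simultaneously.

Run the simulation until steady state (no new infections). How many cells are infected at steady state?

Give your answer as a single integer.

Answer: 27

Derivation:
Step 0 (initial): 2 infected
Step 1: +5 new -> 7 infected
Step 2: +7 new -> 14 infected
Step 3: +5 new -> 19 infected
Step 4: +3 new -> 22 infected
Step 5: +3 new -> 25 infected
Step 6: +2 new -> 27 infected
Step 7: +0 new -> 27 infected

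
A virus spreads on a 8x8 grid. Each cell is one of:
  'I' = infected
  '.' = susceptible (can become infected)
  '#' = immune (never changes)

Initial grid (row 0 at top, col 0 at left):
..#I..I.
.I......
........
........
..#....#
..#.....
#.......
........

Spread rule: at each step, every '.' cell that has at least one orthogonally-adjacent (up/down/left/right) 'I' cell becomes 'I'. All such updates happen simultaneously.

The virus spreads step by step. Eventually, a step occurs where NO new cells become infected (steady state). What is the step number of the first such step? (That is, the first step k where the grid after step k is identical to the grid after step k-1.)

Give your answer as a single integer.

Answer: 9

Derivation:
Step 0 (initial): 3 infected
Step 1: +9 new -> 12 infected
Step 2: +9 new -> 21 infected
Step 3: +8 new -> 29 infected
Step 4: +7 new -> 36 infected
Step 5: +6 new -> 42 infected
Step 6: +7 new -> 49 infected
Step 7: +7 new -> 56 infected
Step 8: +3 new -> 59 infected
Step 9: +0 new -> 59 infected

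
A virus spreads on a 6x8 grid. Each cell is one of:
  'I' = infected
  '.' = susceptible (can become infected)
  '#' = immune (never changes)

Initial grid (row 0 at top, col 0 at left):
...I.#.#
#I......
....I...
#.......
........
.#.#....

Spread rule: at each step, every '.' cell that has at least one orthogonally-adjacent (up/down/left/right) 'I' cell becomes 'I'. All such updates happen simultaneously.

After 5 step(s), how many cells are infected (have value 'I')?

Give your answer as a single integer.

Answer: 41

Derivation:
Step 0 (initial): 3 infected
Step 1: +10 new -> 13 infected
Step 2: +9 new -> 22 infected
Step 3: +8 new -> 30 infected
Step 4: +7 new -> 37 infected
Step 5: +4 new -> 41 infected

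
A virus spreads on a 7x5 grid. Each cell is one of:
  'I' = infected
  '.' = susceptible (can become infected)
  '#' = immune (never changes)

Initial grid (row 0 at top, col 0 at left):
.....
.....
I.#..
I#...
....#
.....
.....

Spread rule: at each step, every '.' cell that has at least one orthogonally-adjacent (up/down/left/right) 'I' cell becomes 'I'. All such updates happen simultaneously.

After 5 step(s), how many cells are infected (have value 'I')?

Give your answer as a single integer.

Answer: 26

Derivation:
Step 0 (initial): 2 infected
Step 1: +3 new -> 5 infected
Step 2: +4 new -> 9 infected
Step 3: +5 new -> 14 infected
Step 4: +6 new -> 20 infected
Step 5: +6 new -> 26 infected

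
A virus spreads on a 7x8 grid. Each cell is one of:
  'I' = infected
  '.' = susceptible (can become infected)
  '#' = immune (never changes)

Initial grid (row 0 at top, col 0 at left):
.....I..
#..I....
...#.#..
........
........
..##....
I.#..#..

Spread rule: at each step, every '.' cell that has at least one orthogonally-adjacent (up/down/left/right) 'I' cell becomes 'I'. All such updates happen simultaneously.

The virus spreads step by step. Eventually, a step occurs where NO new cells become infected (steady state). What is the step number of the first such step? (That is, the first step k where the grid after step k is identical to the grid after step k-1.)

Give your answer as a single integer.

Step 0 (initial): 3 infected
Step 1: +8 new -> 11 infected
Step 2: +8 new -> 19 infected
Step 3: +8 new -> 27 infected
Step 4: +9 new -> 36 infected
Step 5: +5 new -> 41 infected
Step 6: +4 new -> 45 infected
Step 7: +3 new -> 48 infected
Step 8: +1 new -> 49 infected
Step 9: +0 new -> 49 infected

Answer: 9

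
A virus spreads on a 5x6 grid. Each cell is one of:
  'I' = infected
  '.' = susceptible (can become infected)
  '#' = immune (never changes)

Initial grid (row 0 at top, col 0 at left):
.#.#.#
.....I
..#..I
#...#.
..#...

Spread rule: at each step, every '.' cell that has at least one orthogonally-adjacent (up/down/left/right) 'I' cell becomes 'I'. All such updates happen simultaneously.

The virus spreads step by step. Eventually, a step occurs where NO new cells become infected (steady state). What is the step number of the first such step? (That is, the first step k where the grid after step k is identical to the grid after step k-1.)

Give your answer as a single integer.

Step 0 (initial): 2 infected
Step 1: +3 new -> 5 infected
Step 2: +4 new -> 9 infected
Step 3: +3 new -> 12 infected
Step 4: +4 new -> 16 infected
Step 5: +3 new -> 19 infected
Step 6: +3 new -> 22 infected
Step 7: +1 new -> 23 infected
Step 8: +0 new -> 23 infected

Answer: 8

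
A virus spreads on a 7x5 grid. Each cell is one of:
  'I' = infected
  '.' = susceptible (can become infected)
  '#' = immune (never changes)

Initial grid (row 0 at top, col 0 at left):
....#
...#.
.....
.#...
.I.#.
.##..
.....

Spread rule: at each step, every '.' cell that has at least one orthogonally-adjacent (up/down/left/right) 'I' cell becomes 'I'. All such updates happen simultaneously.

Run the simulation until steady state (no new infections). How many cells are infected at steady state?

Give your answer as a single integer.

Answer: 29

Derivation:
Step 0 (initial): 1 infected
Step 1: +2 new -> 3 infected
Step 2: +3 new -> 6 infected
Step 3: +4 new -> 10 infected
Step 4: +6 new -> 16 infected
Step 5: +6 new -> 22 infected
Step 6: +5 new -> 27 infected
Step 7: +2 new -> 29 infected
Step 8: +0 new -> 29 infected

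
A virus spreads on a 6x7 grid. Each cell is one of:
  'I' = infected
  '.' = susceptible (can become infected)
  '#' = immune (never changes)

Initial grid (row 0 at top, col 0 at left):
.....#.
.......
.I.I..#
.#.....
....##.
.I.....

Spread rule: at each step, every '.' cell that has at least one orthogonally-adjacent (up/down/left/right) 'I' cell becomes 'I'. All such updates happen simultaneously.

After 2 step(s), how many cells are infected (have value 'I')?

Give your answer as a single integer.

Answer: 25

Derivation:
Step 0 (initial): 3 infected
Step 1: +9 new -> 12 infected
Step 2: +13 new -> 25 infected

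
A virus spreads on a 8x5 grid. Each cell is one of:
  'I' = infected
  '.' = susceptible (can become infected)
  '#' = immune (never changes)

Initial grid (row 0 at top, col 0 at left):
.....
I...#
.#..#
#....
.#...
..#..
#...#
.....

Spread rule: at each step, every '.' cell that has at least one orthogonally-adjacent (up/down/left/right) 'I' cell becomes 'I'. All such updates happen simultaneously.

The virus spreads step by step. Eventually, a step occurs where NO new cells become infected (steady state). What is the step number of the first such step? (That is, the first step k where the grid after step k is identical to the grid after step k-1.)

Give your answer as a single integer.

Step 0 (initial): 1 infected
Step 1: +3 new -> 4 infected
Step 2: +2 new -> 6 infected
Step 3: +3 new -> 9 infected
Step 4: +3 new -> 12 infected
Step 5: +4 new -> 16 infected
Step 6: +2 new -> 18 infected
Step 7: +2 new -> 20 infected
Step 8: +2 new -> 22 infected
Step 9: +2 new -> 24 infected
Step 10: +3 new -> 27 infected
Step 11: +2 new -> 29 infected
Step 12: +2 new -> 31 infected
Step 13: +1 new -> 32 infected
Step 14: +0 new -> 32 infected

Answer: 14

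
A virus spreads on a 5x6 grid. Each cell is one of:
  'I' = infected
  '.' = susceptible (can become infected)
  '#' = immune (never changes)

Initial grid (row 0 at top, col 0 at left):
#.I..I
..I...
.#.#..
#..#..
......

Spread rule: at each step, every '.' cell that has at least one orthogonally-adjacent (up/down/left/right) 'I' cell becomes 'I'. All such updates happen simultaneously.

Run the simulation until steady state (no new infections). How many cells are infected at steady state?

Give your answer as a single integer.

Answer: 25

Derivation:
Step 0 (initial): 3 infected
Step 1: +7 new -> 10 infected
Step 2: +4 new -> 14 infected
Step 3: +5 new -> 19 infected
Step 4: +4 new -> 23 infected
Step 5: +2 new -> 25 infected
Step 6: +0 new -> 25 infected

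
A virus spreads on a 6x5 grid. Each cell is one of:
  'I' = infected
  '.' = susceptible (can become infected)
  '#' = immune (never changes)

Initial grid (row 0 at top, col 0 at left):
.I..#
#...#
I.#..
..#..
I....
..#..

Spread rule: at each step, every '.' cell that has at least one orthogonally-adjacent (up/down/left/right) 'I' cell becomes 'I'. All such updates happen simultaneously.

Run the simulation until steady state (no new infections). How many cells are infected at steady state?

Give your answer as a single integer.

Step 0 (initial): 3 infected
Step 1: +7 new -> 10 infected
Step 2: +5 new -> 15 infected
Step 3: +2 new -> 17 infected
Step 4: +4 new -> 21 infected
Step 5: +3 new -> 24 infected
Step 6: +0 new -> 24 infected

Answer: 24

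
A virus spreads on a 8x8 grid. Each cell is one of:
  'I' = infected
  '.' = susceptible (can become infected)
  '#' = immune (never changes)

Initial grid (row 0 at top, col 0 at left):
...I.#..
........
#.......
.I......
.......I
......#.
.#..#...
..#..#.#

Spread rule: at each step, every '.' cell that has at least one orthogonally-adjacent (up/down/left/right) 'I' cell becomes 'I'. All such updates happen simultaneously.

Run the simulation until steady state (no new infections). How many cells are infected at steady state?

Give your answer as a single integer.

Step 0 (initial): 3 infected
Step 1: +10 new -> 13 infected
Step 2: +14 new -> 27 infected
Step 3: +14 new -> 41 infected
Step 4: +9 new -> 50 infected
Step 5: +3 new -> 53 infected
Step 6: +2 new -> 55 infected
Step 7: +1 new -> 56 infected
Step 8: +0 new -> 56 infected

Answer: 56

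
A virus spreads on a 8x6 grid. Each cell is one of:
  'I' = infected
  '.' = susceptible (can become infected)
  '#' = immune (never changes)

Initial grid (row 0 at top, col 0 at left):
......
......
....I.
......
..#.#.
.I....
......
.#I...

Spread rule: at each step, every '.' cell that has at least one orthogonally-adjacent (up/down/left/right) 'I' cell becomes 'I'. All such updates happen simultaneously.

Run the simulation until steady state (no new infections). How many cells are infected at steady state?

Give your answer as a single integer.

Step 0 (initial): 3 infected
Step 1: +10 new -> 13 infected
Step 2: +12 new -> 25 infected
Step 3: +12 new -> 37 infected
Step 4: +5 new -> 42 infected
Step 5: +2 new -> 44 infected
Step 6: +1 new -> 45 infected
Step 7: +0 new -> 45 infected

Answer: 45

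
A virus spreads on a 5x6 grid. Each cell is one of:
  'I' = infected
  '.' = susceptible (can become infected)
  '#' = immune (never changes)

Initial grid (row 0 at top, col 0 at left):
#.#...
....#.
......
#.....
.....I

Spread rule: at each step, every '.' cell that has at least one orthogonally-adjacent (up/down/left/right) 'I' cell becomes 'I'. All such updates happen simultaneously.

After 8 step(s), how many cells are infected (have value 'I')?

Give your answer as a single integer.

Step 0 (initial): 1 infected
Step 1: +2 new -> 3 infected
Step 2: +3 new -> 6 infected
Step 3: +4 new -> 10 infected
Step 4: +4 new -> 14 infected
Step 5: +5 new -> 19 infected
Step 6: +3 new -> 22 infected
Step 7: +2 new -> 24 infected
Step 8: +2 new -> 26 infected

Answer: 26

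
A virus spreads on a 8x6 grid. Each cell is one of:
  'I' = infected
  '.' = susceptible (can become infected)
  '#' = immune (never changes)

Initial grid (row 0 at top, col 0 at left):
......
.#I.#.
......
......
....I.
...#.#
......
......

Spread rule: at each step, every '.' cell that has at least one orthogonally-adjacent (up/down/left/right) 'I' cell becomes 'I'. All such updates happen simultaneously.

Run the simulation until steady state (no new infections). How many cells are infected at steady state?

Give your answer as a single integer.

Answer: 44

Derivation:
Step 0 (initial): 2 infected
Step 1: +7 new -> 9 infected
Step 2: +10 new -> 19 infected
Step 3: +10 new -> 29 infected
Step 4: +9 new -> 38 infected
Step 5: +3 new -> 41 infected
Step 6: +2 new -> 43 infected
Step 7: +1 new -> 44 infected
Step 8: +0 new -> 44 infected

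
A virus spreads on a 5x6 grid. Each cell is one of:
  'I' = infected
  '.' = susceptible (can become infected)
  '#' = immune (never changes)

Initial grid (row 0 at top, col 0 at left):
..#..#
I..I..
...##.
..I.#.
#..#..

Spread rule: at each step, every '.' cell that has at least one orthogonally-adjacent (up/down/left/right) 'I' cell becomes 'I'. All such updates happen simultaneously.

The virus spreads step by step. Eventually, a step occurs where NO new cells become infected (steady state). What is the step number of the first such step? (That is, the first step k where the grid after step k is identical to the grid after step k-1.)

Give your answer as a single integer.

Answer: 7

Derivation:
Step 0 (initial): 3 infected
Step 1: +10 new -> 13 infected
Step 2: +6 new -> 19 infected
Step 3: +1 new -> 20 infected
Step 4: +1 new -> 21 infected
Step 5: +1 new -> 22 infected
Step 6: +1 new -> 23 infected
Step 7: +0 new -> 23 infected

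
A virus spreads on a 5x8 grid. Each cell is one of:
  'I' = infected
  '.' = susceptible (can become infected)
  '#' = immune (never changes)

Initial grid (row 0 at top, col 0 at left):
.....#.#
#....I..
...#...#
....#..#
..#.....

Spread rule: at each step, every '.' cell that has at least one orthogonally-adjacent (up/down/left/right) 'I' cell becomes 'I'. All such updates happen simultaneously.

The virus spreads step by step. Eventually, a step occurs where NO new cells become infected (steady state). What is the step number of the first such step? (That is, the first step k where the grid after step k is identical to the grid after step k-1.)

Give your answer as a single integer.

Answer: 9

Derivation:
Step 0 (initial): 1 infected
Step 1: +3 new -> 4 infected
Step 2: +7 new -> 11 infected
Step 3: +4 new -> 15 infected
Step 4: +5 new -> 20 infected
Step 5: +5 new -> 25 infected
Step 6: +4 new -> 29 infected
Step 7: +2 new -> 31 infected
Step 8: +1 new -> 32 infected
Step 9: +0 new -> 32 infected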